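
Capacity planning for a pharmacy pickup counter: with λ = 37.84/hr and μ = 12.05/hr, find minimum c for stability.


Stability requires cμ > λ ⇔ c > λ/μ.
λ/μ = 37.84/12.05 = 3.1402
Minimum integer c = ⌊3.1402⌋ + 1 = 4
Check: 4·12.05 = 48.20 > 37.84, while 3·12.05 = 36.15 ≤ 37.84

Final: 4 servers


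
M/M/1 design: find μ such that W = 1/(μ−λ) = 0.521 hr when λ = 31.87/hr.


W = 1/(μ−λ) ⇒ μ − λ = 1/W = 1/0.521 = 1.9194
μ = λ + 1/W = 31.87 + 1.9194 = 33.7894 per hr

Final: 33.7894 /hr


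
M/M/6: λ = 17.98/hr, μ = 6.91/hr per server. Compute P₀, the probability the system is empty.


a = λ/μ = 17.98/6.91 = 2.6020; ρ = a/c = 0.4337
Σ_{k=0}^{5} a^k/k! (terms k=0..5) = 1.00000 + 2.60203 + 3.38527 + 2.93619 + 1.91001 + 0.99398 = 12.82747
Tail: a^6/(6!(1−ρ)) = 310.36293/(720·0.5663) = 0.76115
P₀ = 1/(12.82747 + 0.76115) = 1/13.58862 = 0.073591

Final: 0.073591


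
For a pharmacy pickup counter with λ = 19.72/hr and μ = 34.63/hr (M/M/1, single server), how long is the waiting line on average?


ρ = 19.72/34.63 = 0.5694
Lq = ρ²/(1−ρ) = 0.3243/0.4306 = 0.7532

Final: 0.7532


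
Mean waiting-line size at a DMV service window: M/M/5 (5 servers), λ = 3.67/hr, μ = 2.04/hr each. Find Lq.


a = λ/μ = 1.7990; ρ = a/5 = 0.3598
P₀ = 0.164761
Lq = P₀·a^c·ρ / (c!·(1−ρ)²) = 0.164761·18.84428·0.3598/(120·0.40985)
= 0.02271

Final: 0.02271


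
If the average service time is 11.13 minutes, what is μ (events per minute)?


μ = 1/(service time) in consistent units.
1 minute = 1 min, so μ = 1/11.13 = 0.08985 per minute

Final: 0.08985 /min


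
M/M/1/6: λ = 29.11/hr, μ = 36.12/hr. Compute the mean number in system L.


ρ = 29.11/36.12 = 0.8059
L = ρ[1 − (K+1)ρ^K + Kρ^(K+1)] / [(1−ρ)(1−ρ^(K+1))]
Numerator: 0.8059·(1 − 7·0.274010 + 6·0.220832) = 0.327945
Denominator: (0.1941)·(0.779168) = 0.151217
L = 0.327945/0.151217 = 2.1687

Final: 2.1687


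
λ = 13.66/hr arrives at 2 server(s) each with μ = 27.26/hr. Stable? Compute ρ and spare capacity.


Total capacity cμ = 2·27.26 = 54.52/hr
ρ = λ/(cμ) = 13.66/54.52 = 0.2506
Stable ⇔ ρ < 1: YES
Spare capacity = cμ − λ = 54.52 − 13.66 = 40.86/hr

Final: ρ = 0.2506; stable; margin = 40.86/hr


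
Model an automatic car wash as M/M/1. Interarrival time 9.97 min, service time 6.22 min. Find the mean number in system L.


λ = 60/9.97 = 6.0181 /hr
μ = 60/6.22 = 9.6463 /hr
ρ = λ/μ = 6.0181/9.6463 = 0.6239
L = ρ/(1−ρ) = 0.6239/0.3761 = 1.6587

Final: 1.6587


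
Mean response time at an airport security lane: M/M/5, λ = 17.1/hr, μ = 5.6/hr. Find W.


a = 3.0536; ρ = 0.6107; P₀ = 0.043923
Lq = P₀·a^c·ρ/(c!(1−ρ)²) = 0.39161
Wq = Lq/λ = 0.39161/17.1 = 0.02290 hr
W = Wq + 1/μ = 0.02290 + 0.17857 = 0.20147 hr

Final: 0.20147 hr


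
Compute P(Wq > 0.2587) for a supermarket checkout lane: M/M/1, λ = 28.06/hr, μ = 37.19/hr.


ρ = 28.06/37.19 = 0.7545
P(Wq > t) = ρ·e^{−(μ−λ)t} = 0.7545·e^{−2.3619}
= 0.7545·0.094238 = 0.071103

Final: 0.071103


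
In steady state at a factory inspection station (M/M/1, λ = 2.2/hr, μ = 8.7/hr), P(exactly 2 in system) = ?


ρ = 2.2/8.7 = 0.2529
P_n = (1−ρ)·ρ^n = (1 − 0.2529)·0.2529^2 = 0.7471·0.063945 = 0.047775

Final: 0.047775


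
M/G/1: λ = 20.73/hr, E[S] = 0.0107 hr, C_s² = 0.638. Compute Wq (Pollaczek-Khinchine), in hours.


ρ = λ·E[S] = 20.73·0.0107 = 0.2218
E[S²] = E[S]²(1+C_s²) = 0.0107²·(1+0.638) = 0.0001875
Wq = λ·E[S²]/(2(1−ρ)) = 20.73·0.0001875/(2·0.7782) = 0.002498 hr

Final: 0.002498 hr


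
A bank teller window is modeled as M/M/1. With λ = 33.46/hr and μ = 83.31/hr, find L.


ρ = λ/μ = 33.46/83.31 = 0.4016
L = ρ/(1−ρ) = 0.4016/(1 − 0.4016) = 0.4016/0.5984 = 0.6712

Final: 0.6712


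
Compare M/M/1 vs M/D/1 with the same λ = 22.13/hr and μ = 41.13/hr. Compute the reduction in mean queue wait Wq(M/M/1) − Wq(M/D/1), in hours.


ρ = 22.13/41.13 = 0.5381
Wq(M/M/1) = ρ/(μ−λ) = 0.5381/19.00 = 0.02832 hr
Wq(M/D/1) = ρ/(2(μ−λ)) = 0.01416 hr
Savings = 0.02832 − 0.01416 = 0.01416 hr

Final: 0.01416 hr


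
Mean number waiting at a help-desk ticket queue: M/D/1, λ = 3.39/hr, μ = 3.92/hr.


ρ = 3.39/3.92 = 0.8648
M/D/1: Lq = ρ²/(2(1−ρ)) = 0.7479/(2·0.1352) = 2.76572

Final: 2.76572


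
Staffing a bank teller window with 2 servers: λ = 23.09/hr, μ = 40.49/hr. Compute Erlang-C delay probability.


a = λ/μ = 0.5703; ρ = a/2 = 0.2851
P₀ = 0.556260 (from M/M/c formula)
C(c,a) = [a^c/(c!(1−ρ))]·P₀ = [0.32520/(2·0.7149)]·0.556260
= 0.22746·0.556260 = 0.126524

Final: 0.126524


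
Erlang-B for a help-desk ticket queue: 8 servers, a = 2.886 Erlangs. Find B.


B(c,a) = (a^c/c!) / Σ_{k=0}^{c} a^k/k!
a^8/8! = 0.119358
Σ terms (k=0..8): 1.00000 + 2.88600 + 4.16450 + 4.00625 + 2.89051 + 1.66840 + 0.80250 + 0.33086 + 0.11936 = 17.868371
B = 0.119358/17.868371 = 0.006680

Final: 0.006680


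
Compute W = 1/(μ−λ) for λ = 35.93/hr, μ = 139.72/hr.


W = 1/(μ−λ) = 1/(139.72 − 35.93) = 1/103.79 = 0.009635 hr

Final: 0.009635 hr


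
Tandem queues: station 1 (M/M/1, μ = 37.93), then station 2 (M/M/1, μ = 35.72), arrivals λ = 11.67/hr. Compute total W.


Each node sees arrival rate λ = 11.67/hr (tandem ⇒ throughput preserved).
W₁ = 1/(μ₁−λ) = 1/(37.93−11.67) = 0.03808 hr
W₂ = 1/(μ₂−λ) = 1/(35.72−11.67) = 0.04158 hr
W_total = W₁ + W₂ = 0.03808 + 0.04158 = 0.07966 hr

Final: 0.07966 hr


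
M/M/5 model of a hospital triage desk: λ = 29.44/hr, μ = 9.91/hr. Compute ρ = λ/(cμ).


ρ = λ/(cμ) = 29.44/(5·9.91) = 29.44/49.55 = 0.5941

Final: 0.5941


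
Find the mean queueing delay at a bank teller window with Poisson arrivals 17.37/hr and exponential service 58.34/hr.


ρ = 17.37/58.34 = 0.2977
Wq = ρ/(μ−λ) = 0.2977/(58.34 − 17.37) = 0.2977/40.97 = 0.007267 hr

Final: 0.007267 hr


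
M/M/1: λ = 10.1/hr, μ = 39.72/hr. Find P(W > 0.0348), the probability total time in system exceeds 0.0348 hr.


W ~ Exponential(μ−λ) for M/M/1.
μ − λ = 39.72 − 10.1 = 29.6200
P(W > t) = e^{−(μ−λ)t} = e^{−1.0308} = 0.356730

Final: 0.356730


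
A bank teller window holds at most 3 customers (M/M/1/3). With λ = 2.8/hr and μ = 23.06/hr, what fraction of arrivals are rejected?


ρ = λ/μ = 2.8/23.06 = 0.1214
P_K = (1−ρ)ρ^K/(1−ρ^(K+1)) = (0.8786·0.001790)/(1 − 0.0002174)
= 0.001573/0.999783 = 0.001573

Final: 0.001573


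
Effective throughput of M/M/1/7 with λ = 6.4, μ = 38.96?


ρ = 0.1643; P_K = (1−ρ)ρ^7/(1−ρ^8) = 0.000002698
λ_eff = λ(1 − P_K) = 6.4·(1 − 0.000002698) = 6.4·0.999997 = 6.4000 /hr

Final: 6.4000 /hr


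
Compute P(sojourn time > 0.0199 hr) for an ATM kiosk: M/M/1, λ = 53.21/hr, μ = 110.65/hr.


W ~ Exponential(μ−λ) for M/M/1.
μ − λ = 110.65 − 53.21 = 57.4400
P(W > t) = e^{−(μ−λ)t} = e^{−1.1431} = 0.318843

Final: 0.318843


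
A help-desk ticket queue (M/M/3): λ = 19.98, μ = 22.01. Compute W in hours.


a = 0.9078; ρ = 0.3026; P₀ = 0.400231
Lq = P₀·a^c·ρ/(c!(1−ρ)²) = 0.03104
Wq = Lq/λ = 0.03104/19.98 = 0.001554 hr
W = Wq + 1/μ = 0.001554 + 0.04543 = 0.04699 hr

Final: 0.04699 hr


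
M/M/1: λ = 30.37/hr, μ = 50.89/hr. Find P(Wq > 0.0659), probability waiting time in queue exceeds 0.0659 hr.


ρ = 30.37/50.89 = 0.5968
P(Wq > t) = ρ·e^{−(μ−λ)t} = 0.5968·e^{−1.3523}
= 0.5968·0.258653 = 0.154358

Final: 0.154358


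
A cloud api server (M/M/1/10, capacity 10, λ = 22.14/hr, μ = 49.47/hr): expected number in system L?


ρ = 22.14/49.47 = 0.4475
L = ρ[1 − (K+1)ρ^K + Kρ^(K+1)] / [(1−ρ)(1−ρ^(K+1))]
Numerator: 0.4475·(1 − 11·0.0003224 + 10·0.0001443) = 0.446603
Denominator: (0.5525)·(0.999856) = 0.552376
L = 0.446603/0.552376 = 0.8085

Final: 0.8085


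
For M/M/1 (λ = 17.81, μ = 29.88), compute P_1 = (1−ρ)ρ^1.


ρ = 17.81/29.88 = 0.5961
P_n = (1−ρ)·ρ^n = (1 − 0.5961)·0.5961^1 = 0.4039·0.596051 = 0.240774

Final: 0.240774


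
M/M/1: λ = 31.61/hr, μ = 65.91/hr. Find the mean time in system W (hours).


W = 1/(μ−λ) = 1/(65.91 − 31.61) = 1/34.30 = 0.02915 hr

Final: 0.02915 hr


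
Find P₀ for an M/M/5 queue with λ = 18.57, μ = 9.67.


a = λ/μ = 18.57/9.67 = 1.9204; ρ = a/c = 0.3841
Σ_{k=0}^{4} a^k/k! (terms k=0..4) = 1.00000 + 1.92037 + 1.84391 + 1.18033 + 0.56667 = 6.51129
Tail: a^5/(5!(1−ρ)) = 26.11723/(120·0.6159) = 0.35336
P₀ = 1/(6.51129 + 0.35336) = 1/6.86465 = 0.145674

Final: 0.145674


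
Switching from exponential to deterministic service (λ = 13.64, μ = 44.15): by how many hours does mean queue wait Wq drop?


ρ = 13.64/44.15 = 0.3089
Wq(M/M/1) = ρ/(μ−λ) = 0.3089/30.51 = 0.01013 hr
Wq(M/D/1) = ρ/(2(μ−λ)) = 0.005063 hr
Savings = 0.01013 − 0.005063 = 0.005063 hr

Final: 0.005063 hr


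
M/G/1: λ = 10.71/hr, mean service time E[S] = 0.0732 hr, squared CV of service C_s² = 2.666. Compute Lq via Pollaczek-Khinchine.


ρ = λ·E[S] = 10.71·0.0732 = 0.7840
Lq = ρ²(1+C_s²)/(2(1−ρ)) = 0.6146·(1+2.666)/(2·0.2160)
= 0.6146·3.6660/0.4321 = 5.21499

Final: 5.21499


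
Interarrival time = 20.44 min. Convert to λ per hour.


λ = 1/(interarrival time) in consistent units.
1 hour = 60 min, so λ = 60/20.44 = 2.9354 per hour

Final: 2.9354 /hr


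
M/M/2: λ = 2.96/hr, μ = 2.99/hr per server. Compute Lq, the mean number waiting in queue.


a = λ/μ = 0.9900; ρ = a/2 = 0.4950
P₀ = 0.337808
Lq = P₀·a^c·ρ / (c!·(1−ρ)²) = 0.337808·0.98003·0.4950/(2·0.25504)
= 0.32126

Final: 0.32126


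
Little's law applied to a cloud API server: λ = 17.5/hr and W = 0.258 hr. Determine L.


L = λW = 17.5·0.258 = 4.5150

Final: 4.5150


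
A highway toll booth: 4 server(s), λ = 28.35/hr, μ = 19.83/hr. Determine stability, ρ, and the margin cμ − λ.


Total capacity cμ = 4·19.83 = 79.32/hr
ρ = λ/(cμ) = 28.35/79.32 = 0.3574
Stable ⇔ ρ < 1: YES
Spare capacity = cμ − λ = 79.32 − 28.35 = 50.97/hr

Final: ρ = 0.3574; stable; margin = 50.97/hr


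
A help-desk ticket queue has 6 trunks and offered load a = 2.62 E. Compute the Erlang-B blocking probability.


B(c,a) = (a^c/c!) / Σ_{k=0}^{c} a^k/k!
a^6/6! = 0.449237
Σ terms (k=0..6): 1.00000 + 2.62000 + 3.43220 + 2.99745 + 1.96333 + 1.02879 + 0.44924 = 13.491011
B = 0.449237/13.491011 = 0.033299

Final: 0.033299


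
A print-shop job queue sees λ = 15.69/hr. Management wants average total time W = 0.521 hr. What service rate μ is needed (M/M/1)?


W = 1/(μ−λ) ⇒ μ − λ = 1/W = 1/0.521 = 1.9194
μ = λ + 1/W = 15.69 + 1.9194 = 17.6094 per hr

Final: 17.6094 /hr


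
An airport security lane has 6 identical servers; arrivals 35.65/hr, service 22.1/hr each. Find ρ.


ρ = λ/(cμ) = 35.65/(6·22.1) = 35.65/132.60 = 0.2689

Final: 0.2689


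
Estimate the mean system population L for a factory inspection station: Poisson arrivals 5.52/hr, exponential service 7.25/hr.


ρ = λ/μ = 5.52/7.25 = 0.7614
L = ρ/(1−ρ) = 0.7614/(1 − 0.7614) = 0.7614/0.2386 = 3.1908

Final: 3.1908


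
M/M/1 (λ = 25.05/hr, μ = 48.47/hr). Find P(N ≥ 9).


ρ = 25.05/48.47 = 0.5168
P(N ≥ n) = ρ^n = 0.5168^9 = 0.002630

Final: 0.002630


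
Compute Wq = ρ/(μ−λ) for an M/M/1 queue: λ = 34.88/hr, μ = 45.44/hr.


ρ = 34.88/45.44 = 0.7676
Wq = ρ/(μ−λ) = 0.7676/(45.44 − 34.88) = 0.7676/10.56 = 0.07269 hr

Final: 0.07269 hr


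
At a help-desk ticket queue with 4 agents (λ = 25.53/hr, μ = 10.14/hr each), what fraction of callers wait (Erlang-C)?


a = λ/μ = 2.5178; ρ = a/4 = 0.6294
P₀ = 0.072121 (from M/M/c formula)
C(c,a) = [a^c/(c!(1−ρ))]·P₀ = [40.18384/(24·0.3706)]·0.072121
= 4.51834·0.072121 = 0.325866

Final: 0.325866


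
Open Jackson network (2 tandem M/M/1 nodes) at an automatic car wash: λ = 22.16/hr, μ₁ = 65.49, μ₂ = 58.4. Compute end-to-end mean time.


Each node sees arrival rate λ = 22.16/hr (tandem ⇒ throughput preserved).
W₁ = 1/(μ₁−λ) = 1/(65.49−22.16) = 0.02308 hr
W₂ = 1/(μ₂−λ) = 1/(58.4−22.16) = 0.02759 hr
W_total = W₁ + W₂ = 0.02308 + 0.02759 = 0.05067 hr

Final: 0.05067 hr


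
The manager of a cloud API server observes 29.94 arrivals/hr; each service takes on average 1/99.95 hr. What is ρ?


ρ = λ/μ = 29.94/99.95 = 0.2995

Final: 0.2995


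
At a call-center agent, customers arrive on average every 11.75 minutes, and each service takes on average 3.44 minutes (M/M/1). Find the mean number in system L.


λ = 60/11.75 = 5.1064 /hr
μ = 60/3.44 = 17.4419 /hr
ρ = λ/μ = 5.1064/17.4419 = 0.2928
L = ρ/(1−ρ) = 0.2928/0.7072 = 0.4140

Final: 0.4140


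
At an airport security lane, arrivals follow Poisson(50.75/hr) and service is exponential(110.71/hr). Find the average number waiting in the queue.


ρ = 50.75/110.71 = 0.4584
Lq = ρ²/(1−ρ) = 0.2101/0.5416 = 0.3880

Final: 0.3880


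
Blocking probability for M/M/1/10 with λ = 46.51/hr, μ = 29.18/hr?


ρ = λ/μ = 46.51/29.18 = 1.5939
P_K = (1−ρ)ρ^K/(1−ρ^(K+1)) = (-0.5939·105.830420)/(1 − 168.683099)
= -62.852679/-167.683099 = 0.374830

Final: 0.374830


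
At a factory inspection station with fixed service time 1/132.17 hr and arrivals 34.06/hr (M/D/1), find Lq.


ρ = 34.06/132.17 = 0.2577
M/D/1: Lq = ρ²/(2(1−ρ)) = 0.06641/(2·0.7423) = 0.04473

Final: 0.04473


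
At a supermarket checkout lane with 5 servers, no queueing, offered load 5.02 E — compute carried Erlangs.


B(5,5.02) = 0.286489 (Erlang-B)
Carried load = a(1 − B) = 5.02·(1 − 0.286489) = 5.02·0.713511 = 3.5818 E

Final: 3.5818 Erlangs


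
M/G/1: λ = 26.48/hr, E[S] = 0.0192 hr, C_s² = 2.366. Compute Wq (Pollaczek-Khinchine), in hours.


ρ = λ·E[S] = 26.48·0.0192 = 0.5084
E[S²] = E[S]²(1+C_s²) = 0.0192²·(1+2.366) = 0.001241
Wq = λ·E[S²]/(2(1−ρ)) = 26.48·0.001241/(2·0.4916) = 0.03342 hr

Final: 0.03342 hr


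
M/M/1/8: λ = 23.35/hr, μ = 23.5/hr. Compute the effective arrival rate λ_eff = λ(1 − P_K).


ρ = 0.9936; P_K = (1−ρ)ρ^8/(1−ρ^9) = 0.108286
λ_eff = λ(1 − P_K) = 23.35·(1 − 0.108286) = 23.35·0.891714 = 20.8215 /hr

Final: 20.8215 /hr


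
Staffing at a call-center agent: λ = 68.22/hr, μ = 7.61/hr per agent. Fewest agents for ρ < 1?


Stability requires cμ > λ ⇔ c > λ/μ.
λ/μ = 68.22/7.61 = 8.9645
Minimum integer c = ⌊8.9645⌋ + 1 = 9
Check: 9·7.61 = 68.49 > 68.22, while 8·7.61 = 60.88 ≤ 68.22

Final: 9 servers


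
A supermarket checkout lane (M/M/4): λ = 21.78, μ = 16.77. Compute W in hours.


a = 1.2987; ρ = 0.3247; P₀ = 0.271535
Lq = P₀·a^c·ρ/(c!(1−ρ)²) = 0.02292
Wq = Lq/λ = 0.02292/21.78 = 0.001052 hr
W = Wq + 1/μ = 0.001052 + 0.05963 = 0.06068 hr

Final: 0.06068 hr


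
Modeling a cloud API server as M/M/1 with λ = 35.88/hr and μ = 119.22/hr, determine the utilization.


ρ = λ/μ = 35.88/119.22 = 0.3010

Final: 0.3010


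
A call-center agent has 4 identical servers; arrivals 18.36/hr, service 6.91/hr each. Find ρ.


ρ = λ/(cμ) = 18.36/(4·6.91) = 18.36/27.64 = 0.6643

Final: 0.6643


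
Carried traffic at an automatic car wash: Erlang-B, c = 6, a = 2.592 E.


B(6,2.592) = 0.032077 (Erlang-B)
Carried load = a(1 − B) = 2.592·(1 − 0.032077) = 2.592·0.967923 = 2.5089 E

Final: 2.5089 Erlangs


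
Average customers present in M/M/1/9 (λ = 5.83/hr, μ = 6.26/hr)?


ρ = 5.83/6.26 = 0.9313
L = ρ[1 − (K+1)ρ^K + Kρ^(K+1)] / [(1−ρ)(1−ρ^(K+1))]
Numerator: 0.9313·(1 − 10·0.527045 + 9·0.490843) = 0.137023
Denominator: (0.06869)·(0.509157) = 0.034974
L = 0.137023/0.034974 = 3.9178

Final: 3.9178


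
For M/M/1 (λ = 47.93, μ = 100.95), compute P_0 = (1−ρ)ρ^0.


ρ = 47.93/100.95 = 0.4748
P_n = (1−ρ)·ρ^n = (1 − 0.4748)·0.4748^0 = 0.5252·1.000000 = 0.525211

Final: 0.525211


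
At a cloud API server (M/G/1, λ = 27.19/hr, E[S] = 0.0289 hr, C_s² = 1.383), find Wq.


ρ = λ·E[S] = 27.19·0.0289 = 0.7858
E[S²] = E[S]²(1+C_s²) = 0.0289²·(1+1.383) = 0.001990
Wq = λ·E[S²]/(2(1−ρ)) = 27.19·0.001990/(2·0.2142) = 0.12632 hr

Final: 0.12632 hr


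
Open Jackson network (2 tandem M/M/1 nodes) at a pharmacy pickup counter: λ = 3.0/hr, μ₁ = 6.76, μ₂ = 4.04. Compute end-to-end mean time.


Each node sees arrival rate λ = 3.0/hr (tandem ⇒ throughput preserved).
W₁ = 1/(μ₁−λ) = 1/(6.76−3.0) = 0.26596 hr
W₂ = 1/(μ₂−λ) = 1/(4.04−3.0) = 0.96154 hr
W_total = W₁ + W₂ = 0.26596 + 0.96154 = 1.22750 hr

Final: 1.22750 hr


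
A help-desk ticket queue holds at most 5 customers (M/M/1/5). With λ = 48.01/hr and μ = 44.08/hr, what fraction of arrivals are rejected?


ρ = λ/μ = 48.01/44.08 = 1.0892
P_K = (1−ρ)ρ^K/(1−ρ^(K+1)) = (-0.08916·1.532677)/(1 − 1.669324)
= -0.136647/-0.669324 = 0.204157

Final: 0.204157


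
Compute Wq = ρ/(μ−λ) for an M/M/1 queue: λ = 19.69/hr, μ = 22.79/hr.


ρ = 19.69/22.79 = 0.8640
Wq = ρ/(μ−λ) = 0.8640/(22.79 − 19.69) = 0.8640/3.10 = 0.2787 hr

Final: 0.2787 hr


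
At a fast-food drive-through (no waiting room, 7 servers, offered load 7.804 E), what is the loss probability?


B(c,a) = (a^c/c!) / Σ_{k=0}^{c} a^k/k!
a^7/7! = 349.776227
Σ terms (k=0..7): 1.00000 + 7.80400 + 30.45121 + 79.21374 + 154.54601 + 241.21541 + 313.74085 + 349.77623 = 1177.747453
B = 349.776227/1177.747453 = 0.296987

Final: 0.296987


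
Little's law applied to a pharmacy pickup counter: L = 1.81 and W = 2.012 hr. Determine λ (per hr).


λ = L/W = 1.81/2.012 = 0.8996 /hr

Final: 0.8996 /hr


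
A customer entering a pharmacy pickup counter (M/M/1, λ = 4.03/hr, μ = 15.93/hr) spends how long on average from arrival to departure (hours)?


W = 1/(μ−λ) = 1/(15.93 − 4.03) = 1/11.90 = 0.08403 hr

Final: 0.08403 hr


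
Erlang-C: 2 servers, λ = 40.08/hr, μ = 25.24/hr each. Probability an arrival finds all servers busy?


a = λ/μ = 1.5880; ρ = a/2 = 0.7940
P₀ = 0.114841 (from M/M/c formula)
C(c,a) = [a^c/(c!(1−ρ))]·P₀ = [2.52160/(2·0.2060)]·0.114841
= 6.11974·0.114841 = 0.702797

Final: 0.702797


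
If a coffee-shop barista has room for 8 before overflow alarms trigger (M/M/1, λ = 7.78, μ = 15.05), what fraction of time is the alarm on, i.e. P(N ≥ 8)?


ρ = 7.78/15.05 = 0.5169
P(N ≥ n) = ρ^n = 0.5169^8 = 0.005100

Final: 0.005100


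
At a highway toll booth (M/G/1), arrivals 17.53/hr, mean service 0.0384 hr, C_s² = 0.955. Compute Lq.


ρ = λ·E[S] = 17.53·0.0384 = 0.6732
Lq = ρ²(1+C_s²)/(2(1−ρ)) = 0.4531·(1+0.955)/(2·0.3268)
= 0.4531·1.9550/0.6537 = 1.35518

Final: 1.35518


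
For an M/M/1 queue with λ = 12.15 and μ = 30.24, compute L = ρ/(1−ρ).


ρ = λ/μ = 12.15/30.24 = 0.4018
L = ρ/(1−ρ) = 0.4018/(1 − 0.4018) = 0.4018/0.5982 = 0.6716

Final: 0.6716


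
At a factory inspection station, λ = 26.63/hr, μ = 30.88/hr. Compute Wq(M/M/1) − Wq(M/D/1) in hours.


ρ = 26.63/30.88 = 0.8624
Wq(M/M/1) = ρ/(μ−λ) = 0.8624/4.25 = 0.20291 hr
Wq(M/D/1) = ρ/(2(μ−λ)) = 0.10146 hr
Savings = 0.20291 − 0.10146 = 0.10146 hr

Final: 0.10146 hr


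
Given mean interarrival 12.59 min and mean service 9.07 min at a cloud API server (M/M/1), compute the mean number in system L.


λ = 60/12.59 = 4.7657 /hr
μ = 60/9.07 = 6.6152 /hr
ρ = λ/μ = 4.7657/6.6152 = 0.7204
L = ρ/(1−ρ) = 0.7204/0.2796 = 2.5767

Final: 2.5767


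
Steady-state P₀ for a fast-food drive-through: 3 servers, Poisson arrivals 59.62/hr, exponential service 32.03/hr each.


a = λ/μ = 59.62/32.03 = 1.8614; ρ = a/c = 0.6205
Σ_{k=0}^{2} a^k/k! (terms k=0..2) = 1.00000 + 1.86138 + 1.73237 = 4.59375
Tail: a^3/(3!(1−ρ)) = 6.44919/(6·0.3795) = 2.83202
P₀ = 1/(4.59375 + 2.83202) = 1/7.42577 = 0.134666

Final: 0.134666


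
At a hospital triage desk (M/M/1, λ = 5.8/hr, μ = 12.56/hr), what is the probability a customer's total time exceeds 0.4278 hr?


W ~ Exponential(μ−λ) for M/M/1.
μ − λ = 12.56 − 5.8 = 6.7600
P(W > t) = e^{−(μ−λ)t} = e^{−2.8919} = 0.055469

Final: 0.055469


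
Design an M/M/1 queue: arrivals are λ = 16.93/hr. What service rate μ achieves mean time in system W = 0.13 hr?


W = 1/(μ−λ) ⇒ μ − λ = 1/W = 1/0.13 = 7.6923
μ = λ + 1/W = 16.93 + 7.6923 = 24.6223 per hr

Final: 24.6223 /hr


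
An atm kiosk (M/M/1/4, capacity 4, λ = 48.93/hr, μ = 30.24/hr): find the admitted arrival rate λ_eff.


ρ = 1.6181; P_K = (1−ρ)ρ^4/(1−ρ^5) = 0.419828
λ_eff = λ(1 − P_K) = 48.93·(1 − 0.419828) = 48.93·0.580172 = 28.3878 /hr

Final: 28.3878 /hr


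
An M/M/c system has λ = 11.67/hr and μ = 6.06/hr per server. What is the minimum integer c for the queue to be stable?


Stability requires cμ > λ ⇔ c > λ/μ.
λ/μ = 11.67/6.06 = 1.9257
Minimum integer c = ⌊1.9257⌋ + 1 = 2
Check: 2·6.06 = 12.12 > 11.67, while 1·6.06 = 6.06 ≤ 11.67

Final: 2 servers


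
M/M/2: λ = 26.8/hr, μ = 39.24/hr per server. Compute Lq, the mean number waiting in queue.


a = λ/μ = 0.6830; ρ = a/2 = 0.3415
P₀ = 0.490881
Lq = P₀·a^c·ρ / (c!·(1−ρ)²) = 0.490881·0.46646·0.3415/(2·0.43364)
= 0.09016

Final: 0.09016


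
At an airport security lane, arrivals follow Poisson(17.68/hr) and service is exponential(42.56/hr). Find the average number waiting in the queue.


ρ = 17.68/42.56 = 0.4154
Lq = ρ²/(1−ρ) = 0.1726/0.5846 = 0.2952

Final: 0.2952


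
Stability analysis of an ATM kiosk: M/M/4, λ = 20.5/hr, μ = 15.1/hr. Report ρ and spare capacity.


Total capacity cμ = 4·15.1 = 60.40/hr
ρ = λ/(cμ) = 20.5/60.40 = 0.3394
Stable ⇔ ρ < 1: YES
Spare capacity = cμ − λ = 60.40 − 20.5 = 39.90/hr

Final: ρ = 0.3394; stable; margin = 39.90/hr


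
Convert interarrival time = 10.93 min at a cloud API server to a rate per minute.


λ = 1/(interarrival time) in consistent units.
1 minute = 1 min, so λ = 1/10.93 = 0.09149 per minute

Final: 0.09149 /min


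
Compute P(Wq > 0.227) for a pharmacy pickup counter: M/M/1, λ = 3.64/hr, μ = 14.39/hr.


ρ = 3.64/14.39 = 0.2530
P(Wq > t) = ρ·e^{−(μ−λ)t} = 0.2530·e^{−2.4403}
= 0.2530·0.087139 = 0.022042

Final: 0.022042


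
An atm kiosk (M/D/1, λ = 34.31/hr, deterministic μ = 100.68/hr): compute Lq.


ρ = 34.31/100.68 = 0.3408
M/D/1: Lq = ρ²/(2(1−ρ)) = 0.1161/(2·0.6592) = 0.08808

Final: 0.08808


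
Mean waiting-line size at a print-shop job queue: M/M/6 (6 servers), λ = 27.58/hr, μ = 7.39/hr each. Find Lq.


a = λ/μ = 3.7321; ρ = a/6 = 0.6220
P₀ = 0.022520
Lq = P₀·a^c·ρ / (c!·(1−ρ)²) = 0.022520·2702.08459·0.6220/(720·0.14288)
= 0.36794

Final: 0.36794


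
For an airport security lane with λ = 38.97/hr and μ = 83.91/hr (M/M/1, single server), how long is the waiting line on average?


ρ = 38.97/83.91 = 0.4644
Lq = ρ²/(1−ρ) = 0.2157/0.5356 = 0.4027

Final: 0.4027


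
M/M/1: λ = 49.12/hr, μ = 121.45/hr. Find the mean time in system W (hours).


W = 1/(μ−λ) = 1/(121.45 − 49.12) = 1/72.33 = 0.01383 hr

Final: 0.01383 hr


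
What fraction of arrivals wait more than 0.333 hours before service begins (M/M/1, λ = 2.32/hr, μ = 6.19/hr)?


ρ = 2.32/6.19 = 0.3748
P(Wq > t) = ρ·e^{−(μ−λ)t} = 0.3748·e^{−1.2887}
= 0.3748·0.275626 = 0.103304

Final: 0.103304


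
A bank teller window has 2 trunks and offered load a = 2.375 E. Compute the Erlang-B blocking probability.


B(c,a) = (a^c/c!) / Σ_{k=0}^{c} a^k/k!
a^2/2! = 2.820312
Σ terms (k=0..2): 1.00000 + 2.37500 + 2.82031 = 6.195312
B = 2.820312/6.195312 = 0.455233

Final: 0.455233


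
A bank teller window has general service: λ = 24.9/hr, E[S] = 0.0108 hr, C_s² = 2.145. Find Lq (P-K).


ρ = λ·E[S] = 24.9·0.0108 = 0.2689
Lq = ρ²(1+C_s²)/(2(1−ρ)) = 0.07232·(1+2.145)/(2·0.7311)
= 0.07232·3.1450/1.4622 = 0.15555

Final: 0.15555


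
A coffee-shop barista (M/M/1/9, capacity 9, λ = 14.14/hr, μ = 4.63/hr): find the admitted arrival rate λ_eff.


ρ = 3.0540; P_K = (1−ρ)ρ^9/(1−ρ^10) = 0.672570
λ_eff = λ(1 − P_K) = 14.14·(1 − 0.672570) = 14.14·0.327430 = 4.6299 /hr

Final: 4.6299 /hr


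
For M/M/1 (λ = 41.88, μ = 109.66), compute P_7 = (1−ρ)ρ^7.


ρ = 41.88/109.66 = 0.3819
P_n = (1−ρ)·ρ^n = (1 − 0.3819)·0.3819^7 = 0.6181·0.001185 = 0.0007324

Final: 0.0007324


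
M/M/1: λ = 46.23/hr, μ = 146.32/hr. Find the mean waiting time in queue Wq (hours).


ρ = 46.23/146.32 = 0.3160
Wq = ρ/(μ−λ) = 0.3160/(146.32 − 46.23) = 0.3160/100.09 = 0.003157 hr

Final: 0.003157 hr


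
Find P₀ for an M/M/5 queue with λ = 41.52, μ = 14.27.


a = λ/μ = 41.52/14.27 = 2.9096; ρ = a/c = 0.5819
Σ_{k=0}^{4} a^k/k! (terms k=0..4) = 1.00000 + 2.90960 + 4.23289 + 4.10534 + 2.98622 = 15.23405
Tail: a^5/(5!(1−ρ)) = 208.52919/(120·0.4181) = 4.15649
P₀ = 1/(15.23405 + 4.15649) = 1/19.39053 = 0.051572

Final: 0.051572


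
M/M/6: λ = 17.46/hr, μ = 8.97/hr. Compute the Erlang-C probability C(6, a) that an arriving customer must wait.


a = λ/μ = 1.9465; ρ = a/6 = 0.3244
P₀ = 0.142596 (from M/M/c formula)
C(c,a) = [a^c/(c!(1−ρ))]·P₀ = [54.38896/(720·0.6756)]·0.142596
= 0.11181·0.142596 = 0.015944

Final: 0.015944


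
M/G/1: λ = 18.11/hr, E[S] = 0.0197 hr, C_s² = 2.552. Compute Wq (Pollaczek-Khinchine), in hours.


ρ = λ·E[S] = 18.11·0.0197 = 0.3568
E[S²] = E[S]²(1+C_s²) = 0.0197²·(1+2.552) = 0.001378
Wq = λ·E[S²]/(2(1−ρ)) = 18.11·0.001378/(2·0.6432) = 0.01941 hr

Final: 0.01941 hr


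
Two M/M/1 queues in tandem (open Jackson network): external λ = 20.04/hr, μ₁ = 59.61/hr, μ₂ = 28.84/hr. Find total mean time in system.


Each node sees arrival rate λ = 20.04/hr (tandem ⇒ throughput preserved).
W₁ = 1/(μ₁−λ) = 1/(59.61−20.04) = 0.02527 hr
W₂ = 1/(μ₂−λ) = 1/(28.84−20.04) = 0.11364 hr
W_total = W₁ + W₂ = 0.02527 + 0.11364 = 0.13891 hr

Final: 0.13891 hr


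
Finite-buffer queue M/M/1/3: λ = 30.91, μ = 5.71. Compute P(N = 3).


ρ = λ/μ = 30.91/5.71 = 5.4133
P_K = (1−ρ)ρ^K/(1−ρ^(K+1)) = (-4.4133·158.631230)/(1 − 858.720018)
= -700.088789/-857.720018 = 0.816221

Final: 0.816221


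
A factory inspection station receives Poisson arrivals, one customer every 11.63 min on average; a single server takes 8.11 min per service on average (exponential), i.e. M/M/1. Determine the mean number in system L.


λ = 60/11.63 = 5.1591 /hr
μ = 60/8.11 = 7.3983 /hr
ρ = λ/μ = 5.1591/7.3983 = 0.6973
L = ρ/(1−ρ) = 0.6973/0.3027 = 2.3040

Final: 2.3040


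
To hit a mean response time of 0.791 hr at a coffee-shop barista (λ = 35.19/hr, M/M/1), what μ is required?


W = 1/(μ−λ) ⇒ μ − λ = 1/W = 1/0.791 = 1.2642
μ = λ + 1/W = 35.19 + 1.2642 = 36.4542 per hr

Final: 36.4542 /hr


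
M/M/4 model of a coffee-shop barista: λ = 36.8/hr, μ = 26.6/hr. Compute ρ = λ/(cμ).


ρ = λ/(cμ) = 36.8/(4·26.6) = 36.8/106.40 = 0.3459

Final: 0.3459


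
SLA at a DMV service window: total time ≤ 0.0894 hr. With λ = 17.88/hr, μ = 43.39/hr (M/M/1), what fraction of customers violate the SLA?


W ~ Exponential(μ−λ) for M/M/1.
μ − λ = 43.39 − 17.88 = 25.5100
P(W > t) = e^{−(μ−λ)t} = e^{−2.2806} = 0.102223

Final: 0.102223


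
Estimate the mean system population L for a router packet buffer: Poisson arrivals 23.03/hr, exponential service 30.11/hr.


ρ = λ/μ = 23.03/30.11 = 0.7649
L = ρ/(1−ρ) = 0.7649/(1 − 0.7649) = 0.7649/0.2351 = 3.2528

Final: 3.2528


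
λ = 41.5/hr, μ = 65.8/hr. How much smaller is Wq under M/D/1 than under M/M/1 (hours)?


ρ = 41.5/65.8 = 0.6307
Wq(M/M/1) = ρ/(μ−λ) = 0.6307/24.30 = 0.02595 hr
Wq(M/D/1) = ρ/(2(μ−λ)) = 0.01298 hr
Savings = 0.02595 − 0.01298 = 0.01298 hr

Final: 0.01298 hr


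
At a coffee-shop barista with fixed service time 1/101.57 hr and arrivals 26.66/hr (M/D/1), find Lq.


ρ = 26.66/101.57 = 0.2625
M/D/1: Lq = ρ²/(2(1−ρ)) = 0.06890/(2·0.7375) = 0.04671

Final: 0.04671


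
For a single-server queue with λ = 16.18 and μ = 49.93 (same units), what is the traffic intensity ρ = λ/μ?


ρ = λ/μ = 16.18/49.93 = 0.3241

Final: 0.3241


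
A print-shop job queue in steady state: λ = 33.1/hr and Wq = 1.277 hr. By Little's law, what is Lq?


Lq = λWq = 33.1·1.277 = 42.2687

Final: 42.2687


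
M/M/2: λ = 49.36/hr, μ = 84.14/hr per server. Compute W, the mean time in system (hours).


a = 0.5866; ρ = 0.2933; P₀ = 0.546407
Lq = P₀·a^c·ρ/(c!(1−ρ)²) = 0.05522
Wq = Lq/λ = 0.05522/49.36 = 0.001119 hr
W = Wq + 1/μ = 0.001119 + 0.01188 = 0.01300 hr

Final: 0.01300 hr


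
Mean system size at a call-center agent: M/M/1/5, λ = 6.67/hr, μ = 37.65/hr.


ρ = 6.67/37.65 = 0.1772
L = ρ[1 − (K+1)ρ^K + Kρ^(K+1)] / [(1−ρ)(1−ρ^(K+1))]
Numerator: 0.1772·(1 − 6·0.0001745 + 5·0.00003091) = 0.177000
Denominator: (0.8228)·(0.999969) = 0.822817
L = 0.177000/0.822817 = 0.2151

Final: 0.2151


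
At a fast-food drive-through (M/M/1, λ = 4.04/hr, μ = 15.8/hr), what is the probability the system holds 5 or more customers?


ρ = 4.04/15.8 = 0.2557
P(N ≥ n) = ρ^n = 0.2557^5 = 0.001093

Final: 0.001093


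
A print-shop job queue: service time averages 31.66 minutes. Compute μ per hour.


μ = 1/(service time) in consistent units.
1 hour = 60 min, so μ = 60/31.66 = 1.8951 per hour

Final: 1.8951 /hr


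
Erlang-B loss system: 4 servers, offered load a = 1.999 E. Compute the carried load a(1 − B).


B(4,1.999) = 0.095134 (Erlang-B)
Carried load = a(1 − B) = 1.999·(1 − 0.095134) = 1.999·0.904866 = 1.8088 E

Final: 1.8088 Erlangs


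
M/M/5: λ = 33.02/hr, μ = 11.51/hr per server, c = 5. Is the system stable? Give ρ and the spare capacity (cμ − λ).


Total capacity cμ = 5·11.51 = 57.55/hr
ρ = λ/(cμ) = 33.02/57.55 = 0.5738
Stable ⇔ ρ < 1: YES
Spare capacity = cμ − λ = 57.55 − 33.02 = 24.53/hr

Final: ρ = 0.5738; stable; margin = 24.53/hr


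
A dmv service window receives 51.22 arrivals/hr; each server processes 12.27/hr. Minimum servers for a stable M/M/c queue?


Stability requires cμ > λ ⇔ c > λ/μ.
λ/μ = 51.22/12.27 = 4.1744
Minimum integer c = ⌊4.1744⌋ + 1 = 5
Check: 5·12.27 = 61.35 > 51.22, while 4·12.27 = 49.08 ≤ 51.22

Final: 5 servers


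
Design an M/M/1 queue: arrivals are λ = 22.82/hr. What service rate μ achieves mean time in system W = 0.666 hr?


W = 1/(μ−λ) ⇒ μ − λ = 1/W = 1/0.666 = 1.5015
μ = λ + 1/W = 22.82 + 1.5015 = 24.3215 per hr

Final: 24.3215 /hr


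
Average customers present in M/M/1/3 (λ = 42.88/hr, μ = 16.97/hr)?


ρ = 42.88/16.97 = 2.5268
L = ρ[1 − (K+1)ρ^K + Kρ^(K+1)] / [(1−ρ)(1−ρ^(K+1))]
Numerator: 2.5268·(1 − 4·16.133136 + 3·40.765403) = 148.484730
Denominator: (-1.5268)·(-39.765403) = 60.714295
L = 148.484730/60.714295 = 2.4456

Final: 2.4456


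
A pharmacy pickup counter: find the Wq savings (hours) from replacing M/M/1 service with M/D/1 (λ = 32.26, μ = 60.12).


ρ = 32.26/60.12 = 0.5366
Wq(M/M/1) = ρ/(μ−λ) = 0.5366/27.86 = 0.01926 hr
Wq(M/D/1) = ρ/(2(μ−λ)) = 0.009630 hr
Savings = 0.01926 − 0.009630 = 0.009630 hr

Final: 0.009630 hr


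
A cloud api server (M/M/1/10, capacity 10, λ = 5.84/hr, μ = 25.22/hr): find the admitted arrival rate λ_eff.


ρ = 0.2316; P_K = (1−ρ)ρ^10/(1−ρ^11) = 0.0000003406
λ_eff = λ(1 − P_K) = 5.84·(1 − 0.0000003406) = 5.84·1.000000 = 5.8400 /hr

Final: 5.8400 /hr


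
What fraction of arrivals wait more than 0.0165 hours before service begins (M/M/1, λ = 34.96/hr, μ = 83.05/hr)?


ρ = 34.96/83.05 = 0.4210
P(Wq > t) = ρ·e^{−(μ−λ)t} = 0.4210·e^{−0.7935}
= 0.4210·0.452266 = 0.190382

Final: 0.190382


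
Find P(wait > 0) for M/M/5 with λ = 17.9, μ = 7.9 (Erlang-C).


a = λ/μ = 2.2658; ρ = a/5 = 0.4532
P₀ = 0.102250 (from M/M/c formula)
C(c,a) = [a^c/(c!(1−ρ))]·P₀ = [59.72136/(120·0.5468)]·0.102250
= 0.91011·0.102250 = 0.093059

Final: 0.093059


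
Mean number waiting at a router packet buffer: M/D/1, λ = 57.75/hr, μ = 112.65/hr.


ρ = 57.75/112.65 = 0.5126
M/D/1: Lq = ρ²/(2(1−ρ)) = 0.2628/(2·0.4874) = 0.26963

Final: 0.26963


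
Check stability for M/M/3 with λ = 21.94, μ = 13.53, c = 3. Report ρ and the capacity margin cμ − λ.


Total capacity cμ = 3·13.53 = 40.59/hr
ρ = λ/(cμ) = 21.94/40.59 = 0.5405
Stable ⇔ ρ < 1: YES
Spare capacity = cμ − λ = 40.59 − 21.94 = 18.65/hr

Final: ρ = 0.5405; stable; margin = 18.65/hr


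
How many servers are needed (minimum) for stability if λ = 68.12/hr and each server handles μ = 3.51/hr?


Stability requires cμ > λ ⇔ c > λ/μ.
λ/μ = 68.12/3.51 = 19.4074
Minimum integer c = ⌊19.4074⌋ + 1 = 20
Check: 20·3.51 = 70.20 > 68.12, while 19·3.51 = 66.69 ≤ 68.12

Final: 20 servers


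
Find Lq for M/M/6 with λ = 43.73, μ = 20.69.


a = λ/μ = 2.1136; ρ = a/6 = 0.3523
P₀ = 0.120555
Lq = P₀·a^c·ρ / (c!·(1−ρ)²) = 0.120555·89.14848·0.3523/(720·0.41956)
= 0.01253

Final: 0.01253


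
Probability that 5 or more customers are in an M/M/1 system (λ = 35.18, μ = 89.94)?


ρ = 35.18/89.94 = 0.3911
P(N ≥ n) = ρ^n = 0.3911^5 = 0.009156

Final: 0.009156


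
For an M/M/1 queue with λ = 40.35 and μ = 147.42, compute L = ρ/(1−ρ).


ρ = λ/μ = 40.35/147.42 = 0.2737
L = ρ/(1−ρ) = 0.2737/(1 − 0.2737) = 0.2737/0.7263 = 0.3769

Final: 0.3769


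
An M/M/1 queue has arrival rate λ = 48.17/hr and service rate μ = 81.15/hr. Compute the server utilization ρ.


ρ = λ/μ = 48.17/81.15 = 0.5936

Final: 0.5936


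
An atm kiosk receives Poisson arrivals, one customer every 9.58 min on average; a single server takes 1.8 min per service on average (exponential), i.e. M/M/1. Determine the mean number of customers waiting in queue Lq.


λ = 60/9.58 = 6.2630 /hr
μ = 60/1.8 = 33.3333 /hr
ρ = λ/μ = 6.2630/33.3333 = 0.1879
Lq = ρ²/(1−ρ) = 0.03530/0.8121 = 0.04347

Final: 0.04347


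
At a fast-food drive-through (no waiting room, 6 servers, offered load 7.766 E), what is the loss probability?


B(c,a) = (a^c/c!) / Σ_{k=0}^{c} a^k/k!
a^6/6! = 304.685524
Σ terms (k=0..6): 1.00000 + 7.76600 + 30.15538 + 78.06222 + 151.55780 + 235.39958 + 304.68552 = 808.626508
B = 304.685524/808.626508 = 0.376794

Final: 0.376794


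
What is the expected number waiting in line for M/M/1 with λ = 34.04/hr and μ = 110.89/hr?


ρ = 34.04/110.89 = 0.3070
Lq = ρ²/(1−ρ) = 0.09423/0.6930 = 0.1360

Final: 0.1360


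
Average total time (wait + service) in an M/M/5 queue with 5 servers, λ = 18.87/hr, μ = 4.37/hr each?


a = 4.3181; ρ = 0.8636; P₀ = 0.007447
Lq = P₀·a^c·ρ/(c!(1−ρ)²) = 4.32580
Wq = Lq/λ = 4.32580/18.87 = 0.22924 hr
W = Wq + 1/μ = 0.22924 + 0.22883 = 0.45808 hr

Final: 0.45808 hr


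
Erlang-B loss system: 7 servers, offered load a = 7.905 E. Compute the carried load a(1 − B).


B(7,7.905) = 0.302776 (Erlang-B)
Carried load = a(1 − B) = 7.905·(1 − 0.302776) = 7.905·0.697224 = 5.5116 E

Final: 5.5116 Erlangs


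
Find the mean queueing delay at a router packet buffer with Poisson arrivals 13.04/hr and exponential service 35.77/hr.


ρ = 13.04/35.77 = 0.3646
Wq = ρ/(μ−λ) = 0.3646/(35.77 − 13.04) = 0.3646/22.73 = 0.01604 hr

Final: 0.01604 hr


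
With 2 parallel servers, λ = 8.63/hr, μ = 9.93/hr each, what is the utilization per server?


ρ = λ/(cμ) = 8.63/(2·9.93) = 8.63/19.86 = 0.4345

Final: 0.4345


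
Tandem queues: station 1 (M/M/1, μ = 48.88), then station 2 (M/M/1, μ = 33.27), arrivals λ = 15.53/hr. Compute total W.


Each node sees arrival rate λ = 15.53/hr (tandem ⇒ throughput preserved).
W₁ = 1/(μ₁−λ) = 1/(48.88−15.53) = 0.02999 hr
W₂ = 1/(μ₂−λ) = 1/(33.27−15.53) = 0.05637 hr
W_total = W₁ + W₂ = 0.02999 + 0.05637 = 0.08635 hr

Final: 0.08635 hr


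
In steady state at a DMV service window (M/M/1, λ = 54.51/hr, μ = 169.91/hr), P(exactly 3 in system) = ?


ρ = 54.51/169.91 = 0.3208
P_n = (1−ρ)·ρ^n = (1 − 0.3208)·0.3208^3 = 0.6792·0.033020 = 0.022426

Final: 0.022426


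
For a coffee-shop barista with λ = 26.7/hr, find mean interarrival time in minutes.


Mean interarrival time = 1/λ = 1/26.7 hour = 0.03745 hour
In minutes: 0.03745 × 60 = 2.2472 min

Final: 2.2472 min


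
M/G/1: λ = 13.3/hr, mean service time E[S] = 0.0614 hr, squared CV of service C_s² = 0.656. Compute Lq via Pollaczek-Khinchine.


ρ = λ·E[S] = 13.3·0.0614 = 0.8166
Lq = ρ²(1+C_s²)/(2(1−ρ)) = 0.6669·(1+0.656)/(2·0.1834)
= 0.6669·1.6560/0.3668 = 3.01105

Final: 3.01105


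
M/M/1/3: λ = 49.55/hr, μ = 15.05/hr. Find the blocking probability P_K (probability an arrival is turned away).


ρ = λ/μ = 49.55/15.05 = 3.2924
P_K = (1−ρ)ρ^K/(1−ρ^(K+1)) = (-2.2924·35.687940)/(1 − 117.497503)
= -81.809563/-116.497503 = 0.702243

Final: 0.702243


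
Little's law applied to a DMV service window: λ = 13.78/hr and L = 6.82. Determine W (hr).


W = L/λ = 6.82/13.78 = 0.4949 hr

Final: 0.4949 hr


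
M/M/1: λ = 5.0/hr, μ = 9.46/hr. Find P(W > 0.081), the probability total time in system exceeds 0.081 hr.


W ~ Exponential(μ−λ) for M/M/1.
μ − λ = 9.46 − 5.0 = 4.4600
P(W > t) = e^{−(μ−λ)t} = e^{−0.3613} = 0.696798

Final: 0.696798


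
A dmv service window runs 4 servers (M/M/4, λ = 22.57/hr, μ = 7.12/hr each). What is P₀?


a = λ/μ = 22.57/7.12 = 3.1699; ρ = a/c = 0.7925
Σ_{k=0}^{3} a^k/k! (terms k=0..3) = 1.00000 + 3.16994 + 5.02427 + 5.30889 = 14.50310
Tail: a^4/(4!(1−ρ)) = 100.97323/(24·0.2075) = 20.27438
P₀ = 1/(14.50310 + 20.27438) = 1/34.77748 = 0.028754

Final: 0.028754


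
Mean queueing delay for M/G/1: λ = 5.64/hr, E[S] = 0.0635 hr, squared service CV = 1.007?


ρ = λ·E[S] = 5.64·0.0635 = 0.3581
E[S²] = E[S]²(1+C_s²) = 0.0635²·(1+1.007) = 0.008093
Wq = λ·E[S²]/(2(1−ρ)) = 5.64·0.008093/(2·0.6419) = 0.03556 hr

Final: 0.03556 hr


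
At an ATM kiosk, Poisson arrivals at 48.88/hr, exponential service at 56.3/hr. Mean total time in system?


W = 1/(μ−λ) = 1/(56.3 − 48.88) = 1/7.42 = 0.1348 hr

Final: 0.1348 hr


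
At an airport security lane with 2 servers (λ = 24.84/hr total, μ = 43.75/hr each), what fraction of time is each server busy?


ρ = λ/(cμ) = 24.84/(2·43.75) = 24.84/87.50 = 0.2839

Final: 0.2839


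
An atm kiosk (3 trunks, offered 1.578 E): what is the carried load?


B(3,1.578) = 0.146249 (Erlang-B)
Carried load = a(1 − B) = 1.578·(1 − 0.146249) = 1.578·0.853751 = 1.3472 E

Final: 1.3472 Erlangs


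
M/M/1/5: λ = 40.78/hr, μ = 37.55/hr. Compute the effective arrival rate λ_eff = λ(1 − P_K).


ρ = 1.0860; P_K = (1−ρ)ρ^5/(1−ρ^6) = 0.202833
λ_eff = λ(1 − P_K) = 40.78·(1 − 0.202833) = 40.78·0.797167 = 32.5085 /hr

Final: 32.5085 /hr


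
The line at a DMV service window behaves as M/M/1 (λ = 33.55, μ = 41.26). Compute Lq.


ρ = 33.55/41.26 = 0.8131
Lq = ρ²/(1−ρ) = 0.6612/0.1869 = 3.5384

Final: 3.5384


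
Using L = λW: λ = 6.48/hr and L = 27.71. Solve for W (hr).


W = L/λ = 27.71/6.48 = 4.2762 hr

Final: 4.2762 hr


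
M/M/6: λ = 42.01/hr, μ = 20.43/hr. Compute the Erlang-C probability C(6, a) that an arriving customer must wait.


a = λ/μ = 2.0563; ρ = a/6 = 0.3427
P₀ = 0.127704 (from M/M/c formula)
C(c,a) = [a^c/(c!(1−ρ))]·P₀ = [75.59723/(720·0.6573)]·0.127704
= 0.15974·0.127704 = 0.020400

Final: 0.020400
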